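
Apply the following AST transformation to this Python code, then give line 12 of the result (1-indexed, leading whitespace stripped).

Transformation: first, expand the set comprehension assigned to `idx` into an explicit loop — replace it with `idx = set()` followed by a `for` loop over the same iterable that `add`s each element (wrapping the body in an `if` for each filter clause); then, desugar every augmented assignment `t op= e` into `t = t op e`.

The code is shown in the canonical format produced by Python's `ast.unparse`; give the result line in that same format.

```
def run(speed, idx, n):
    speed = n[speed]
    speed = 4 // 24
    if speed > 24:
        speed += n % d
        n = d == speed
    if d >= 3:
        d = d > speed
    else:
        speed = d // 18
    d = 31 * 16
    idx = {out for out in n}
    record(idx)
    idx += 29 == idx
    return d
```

idx = set()

Transformed code:
def run(speed, idx, n):
    speed = n[speed]
    speed = 4 // 24
    if speed > 24:
        speed = speed + n % d
        n = d == speed
    if d >= 3:
        d = d > speed
    else:
        speed = d // 18
    d = 31 * 16
    idx = set()
    for out in n:
        idx.add(out)
    record(idx)
    idx = idx + (29 == idx)
    return d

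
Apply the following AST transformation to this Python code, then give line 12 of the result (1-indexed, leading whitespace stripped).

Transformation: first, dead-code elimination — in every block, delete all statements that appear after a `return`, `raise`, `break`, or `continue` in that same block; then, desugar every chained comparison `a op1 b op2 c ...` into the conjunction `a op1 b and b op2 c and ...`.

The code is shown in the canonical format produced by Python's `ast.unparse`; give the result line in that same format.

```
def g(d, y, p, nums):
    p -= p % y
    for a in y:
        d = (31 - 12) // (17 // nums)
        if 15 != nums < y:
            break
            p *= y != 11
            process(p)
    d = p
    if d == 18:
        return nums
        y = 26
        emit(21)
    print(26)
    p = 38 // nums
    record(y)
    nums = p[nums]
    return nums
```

Transformed code:
def g(d, y, p, nums):
    p -= p % y
    for a in y:
        d = (31 - 12) // (17 // nums)
        if 15 != nums and nums < y:
            break
    d = p
    if d == 18:
        return nums
    print(26)
    p = 38 // nums
    record(y)
    nums = p[nums]
    return nums

record(y)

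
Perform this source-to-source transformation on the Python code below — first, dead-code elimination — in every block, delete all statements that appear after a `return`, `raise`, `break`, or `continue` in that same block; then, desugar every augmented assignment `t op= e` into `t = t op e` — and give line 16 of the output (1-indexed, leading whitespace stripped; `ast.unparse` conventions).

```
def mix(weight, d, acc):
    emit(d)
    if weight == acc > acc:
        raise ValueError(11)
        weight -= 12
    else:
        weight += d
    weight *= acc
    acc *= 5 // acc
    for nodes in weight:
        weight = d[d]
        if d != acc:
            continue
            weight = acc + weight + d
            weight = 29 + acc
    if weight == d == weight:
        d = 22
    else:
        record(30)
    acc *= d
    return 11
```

Transformed code:
def mix(weight, d, acc):
    emit(d)
    if weight == acc > acc:
        raise ValueError(11)
    else:
        weight = weight + d
    weight = weight * acc
    acc = acc * (5 // acc)
    for nodes in weight:
        weight = d[d]
        if d != acc:
            continue
    if weight == d == weight:
        d = 22
    else:
        record(30)
    acc = acc * d
    return 11

record(30)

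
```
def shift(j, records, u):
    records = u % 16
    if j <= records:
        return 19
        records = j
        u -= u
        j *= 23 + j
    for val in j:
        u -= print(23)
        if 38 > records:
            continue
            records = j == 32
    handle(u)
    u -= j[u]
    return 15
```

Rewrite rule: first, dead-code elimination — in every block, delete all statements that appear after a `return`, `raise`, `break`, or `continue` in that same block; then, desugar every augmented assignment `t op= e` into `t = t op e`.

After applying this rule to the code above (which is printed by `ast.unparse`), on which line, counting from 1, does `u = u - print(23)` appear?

Transformed code:
def shift(j, records, u):
    records = u % 16
    if j <= records:
        return 19
    for val in j:
        u = u - print(23)
        if 38 > records:
            continue
    handle(u)
    u = u - j[u]
    return 15

6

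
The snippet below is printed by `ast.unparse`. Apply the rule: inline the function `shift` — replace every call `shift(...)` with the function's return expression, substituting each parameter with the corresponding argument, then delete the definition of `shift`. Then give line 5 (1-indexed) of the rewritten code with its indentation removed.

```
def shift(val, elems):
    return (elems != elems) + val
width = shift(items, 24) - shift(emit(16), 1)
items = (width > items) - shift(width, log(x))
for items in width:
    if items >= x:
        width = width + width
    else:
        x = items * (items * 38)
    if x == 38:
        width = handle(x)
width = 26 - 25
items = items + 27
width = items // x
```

Transformed code:
width = (24 != 24) + items - ((1 != 1) + emit(16))
items = (width > items) - ((log(x) != log(x)) + width)
for items in width:
    if items >= x:
        width = width + width
    else:
        x = items * (items * 38)
    if x == 38:
        width = handle(x)
width = 26 - 25
items = items + 27
width = items // x

width = width + width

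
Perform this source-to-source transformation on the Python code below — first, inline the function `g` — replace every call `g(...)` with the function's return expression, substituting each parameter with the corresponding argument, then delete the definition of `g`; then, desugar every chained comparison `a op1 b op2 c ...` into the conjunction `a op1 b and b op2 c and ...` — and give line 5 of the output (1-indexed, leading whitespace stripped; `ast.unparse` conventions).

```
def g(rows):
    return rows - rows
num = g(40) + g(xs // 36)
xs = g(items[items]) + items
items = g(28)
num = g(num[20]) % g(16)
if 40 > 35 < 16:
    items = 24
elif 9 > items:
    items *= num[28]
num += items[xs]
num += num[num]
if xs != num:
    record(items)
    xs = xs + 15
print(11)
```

if 40 > 35 and 35 < 16:

Transformed code:
num = 40 - 40 + (xs // 36 - xs // 36)
xs = items[items] - items[items] + items
items = 28 - 28
num = (num[20] - num[20]) % (16 - 16)
if 40 > 35 and 35 < 16:
    items = 24
elif 9 > items:
    items *= num[28]
num += items[xs]
num += num[num]
if xs != num:
    record(items)
    xs = xs + 15
print(11)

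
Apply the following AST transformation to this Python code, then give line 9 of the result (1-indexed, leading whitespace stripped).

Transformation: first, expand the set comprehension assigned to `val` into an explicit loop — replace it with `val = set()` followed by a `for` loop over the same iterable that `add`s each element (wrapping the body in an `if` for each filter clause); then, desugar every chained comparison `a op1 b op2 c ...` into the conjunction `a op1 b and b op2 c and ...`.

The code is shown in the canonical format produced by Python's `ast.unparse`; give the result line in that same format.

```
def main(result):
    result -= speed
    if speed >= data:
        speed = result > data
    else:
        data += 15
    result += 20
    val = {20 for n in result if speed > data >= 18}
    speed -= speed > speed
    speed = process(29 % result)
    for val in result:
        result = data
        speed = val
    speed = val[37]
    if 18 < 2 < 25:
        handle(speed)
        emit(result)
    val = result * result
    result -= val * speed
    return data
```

Transformed code:
def main(result):
    result -= speed
    if speed >= data:
        speed = result > data
    else:
        data += 15
    result += 20
    val = set()
    for n in result:
        if speed > data and data >= 18:
            val.add(20)
    speed -= speed > speed
    speed = process(29 % result)
    for val in result:
        result = data
        speed = val
    speed = val[37]
    if 18 < 2 and 2 < 25:
        handle(speed)
        emit(result)
    val = result * result
    result -= val * speed
    return data

for n in result:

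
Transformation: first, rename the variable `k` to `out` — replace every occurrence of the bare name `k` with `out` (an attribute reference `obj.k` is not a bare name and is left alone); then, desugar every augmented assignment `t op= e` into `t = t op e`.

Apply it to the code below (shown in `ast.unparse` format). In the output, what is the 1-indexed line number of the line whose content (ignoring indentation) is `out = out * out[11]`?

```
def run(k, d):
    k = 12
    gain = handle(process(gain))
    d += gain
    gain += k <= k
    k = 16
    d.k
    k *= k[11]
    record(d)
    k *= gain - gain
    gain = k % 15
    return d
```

8

Transformed code:
def run(out, d):
    out = 12
    gain = handle(process(gain))
    d = d + gain
    gain = gain + (out <= out)
    out = 16
    d.k
    out = out * out[11]
    record(d)
    out = out * (gain - gain)
    gain = out % 15
    return d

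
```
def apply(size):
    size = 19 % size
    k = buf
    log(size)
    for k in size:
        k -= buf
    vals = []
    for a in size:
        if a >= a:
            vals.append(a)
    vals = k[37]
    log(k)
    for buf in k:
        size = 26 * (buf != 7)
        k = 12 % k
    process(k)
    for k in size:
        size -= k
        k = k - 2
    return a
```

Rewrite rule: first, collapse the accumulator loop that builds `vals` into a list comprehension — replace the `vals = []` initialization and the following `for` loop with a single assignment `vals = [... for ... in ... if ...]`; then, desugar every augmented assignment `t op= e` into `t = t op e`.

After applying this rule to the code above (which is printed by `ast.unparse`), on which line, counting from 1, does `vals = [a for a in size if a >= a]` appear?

Transformed code:
def apply(size):
    size = 19 % size
    k = buf
    log(size)
    for k in size:
        k = k - buf
    vals = [a for a in size if a >= a]
    vals = k[37]
    log(k)
    for buf in k:
        size = 26 * (buf != 7)
        k = 12 % k
    process(k)
    for k in size:
        size = size - k
        k = k - 2
    return a

7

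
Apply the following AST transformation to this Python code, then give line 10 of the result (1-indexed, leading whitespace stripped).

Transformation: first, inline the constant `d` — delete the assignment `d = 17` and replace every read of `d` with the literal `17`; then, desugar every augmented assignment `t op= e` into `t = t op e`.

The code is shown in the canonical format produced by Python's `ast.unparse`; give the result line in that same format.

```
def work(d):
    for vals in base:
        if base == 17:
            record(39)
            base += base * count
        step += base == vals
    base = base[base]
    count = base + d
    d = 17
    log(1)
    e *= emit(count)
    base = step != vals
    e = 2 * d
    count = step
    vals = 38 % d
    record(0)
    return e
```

Transformed code:
def work(d):
    for vals in base:
        if base == 17:
            record(39)
            base = base + base * count
        step = step + (base == vals)
    base = base[base]
    count = base + 17
    log(1)
    e = e * emit(count)
    base = step != vals
    e = 2 * 17
    count = step
    vals = 38 % 17
    record(0)
    return e

e = e * emit(count)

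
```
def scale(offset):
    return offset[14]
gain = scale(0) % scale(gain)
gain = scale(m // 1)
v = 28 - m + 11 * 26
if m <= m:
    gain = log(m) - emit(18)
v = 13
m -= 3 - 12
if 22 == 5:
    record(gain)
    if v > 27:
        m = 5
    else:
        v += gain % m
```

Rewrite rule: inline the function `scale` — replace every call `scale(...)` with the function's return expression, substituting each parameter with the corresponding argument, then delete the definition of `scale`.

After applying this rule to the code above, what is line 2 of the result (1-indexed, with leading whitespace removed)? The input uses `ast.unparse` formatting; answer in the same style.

gain = (m // 1)[14]

Transformed code:
gain = 0[14] % gain[14]
gain = (m // 1)[14]
v = 28 - m + 11 * 26
if m <= m:
    gain = log(m) - emit(18)
v = 13
m -= 3 - 12
if 22 == 5:
    record(gain)
    if v > 27:
        m = 5
    else:
        v += gain % m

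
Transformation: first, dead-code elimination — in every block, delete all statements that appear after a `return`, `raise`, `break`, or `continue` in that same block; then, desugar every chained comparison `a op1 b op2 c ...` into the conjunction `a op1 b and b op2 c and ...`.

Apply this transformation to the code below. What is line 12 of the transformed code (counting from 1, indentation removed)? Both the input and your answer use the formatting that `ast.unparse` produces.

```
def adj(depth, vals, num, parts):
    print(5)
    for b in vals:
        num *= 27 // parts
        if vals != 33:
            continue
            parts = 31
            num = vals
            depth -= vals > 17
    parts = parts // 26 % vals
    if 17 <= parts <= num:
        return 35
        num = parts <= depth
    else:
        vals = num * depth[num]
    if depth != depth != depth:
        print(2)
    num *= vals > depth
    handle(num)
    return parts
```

if depth != depth and depth != depth:

Transformed code:
def adj(depth, vals, num, parts):
    print(5)
    for b in vals:
        num *= 27 // parts
        if vals != 33:
            continue
    parts = parts // 26 % vals
    if 17 <= parts and parts <= num:
        return 35
    else:
        vals = num * depth[num]
    if depth != depth and depth != depth:
        print(2)
    num *= vals > depth
    handle(num)
    return parts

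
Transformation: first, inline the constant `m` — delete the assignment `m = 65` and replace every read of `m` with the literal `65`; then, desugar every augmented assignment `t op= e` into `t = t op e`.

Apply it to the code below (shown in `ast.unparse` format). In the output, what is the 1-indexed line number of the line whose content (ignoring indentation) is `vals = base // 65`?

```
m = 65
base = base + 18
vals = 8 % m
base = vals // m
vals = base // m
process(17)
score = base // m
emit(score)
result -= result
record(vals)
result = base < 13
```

4

Transformed code:
base = base + 18
vals = 8 % 65
base = vals // 65
vals = base // 65
process(17)
score = base // 65
emit(score)
result = result - result
record(vals)
result = base < 13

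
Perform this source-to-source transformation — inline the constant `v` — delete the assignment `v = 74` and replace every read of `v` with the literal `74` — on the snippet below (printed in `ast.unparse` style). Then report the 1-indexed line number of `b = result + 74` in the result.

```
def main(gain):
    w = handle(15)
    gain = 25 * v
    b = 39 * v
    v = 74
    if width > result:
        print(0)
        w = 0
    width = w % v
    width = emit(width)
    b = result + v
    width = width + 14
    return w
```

Transformed code:
def main(gain):
    w = handle(15)
    gain = 25 * 74
    b = 39 * 74
    if width > result:
        print(0)
        w = 0
    width = w % 74
    width = emit(width)
    b = result + 74
    width = width + 14
    return w

10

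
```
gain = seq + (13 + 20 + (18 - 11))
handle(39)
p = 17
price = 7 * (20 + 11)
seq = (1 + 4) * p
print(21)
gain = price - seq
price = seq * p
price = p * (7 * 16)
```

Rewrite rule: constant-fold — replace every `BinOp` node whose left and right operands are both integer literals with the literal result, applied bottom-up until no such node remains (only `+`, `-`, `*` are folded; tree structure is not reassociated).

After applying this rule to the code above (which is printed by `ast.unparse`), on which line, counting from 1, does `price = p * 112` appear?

Transformed code:
gain = seq + 40
handle(39)
p = 17
price = 217
seq = 5 * p
print(21)
gain = price - seq
price = seq * p
price = p * 112

9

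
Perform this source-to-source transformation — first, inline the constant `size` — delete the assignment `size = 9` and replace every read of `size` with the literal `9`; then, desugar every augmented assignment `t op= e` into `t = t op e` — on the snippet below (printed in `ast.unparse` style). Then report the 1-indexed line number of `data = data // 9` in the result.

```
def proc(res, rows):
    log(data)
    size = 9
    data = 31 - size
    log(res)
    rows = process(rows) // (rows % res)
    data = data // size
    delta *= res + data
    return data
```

Transformed code:
def proc(res, rows):
    log(data)
    data = 31 - 9
    log(res)
    rows = process(rows) // (rows % res)
    data = data // 9
    delta = delta * (res + data)
    return data

6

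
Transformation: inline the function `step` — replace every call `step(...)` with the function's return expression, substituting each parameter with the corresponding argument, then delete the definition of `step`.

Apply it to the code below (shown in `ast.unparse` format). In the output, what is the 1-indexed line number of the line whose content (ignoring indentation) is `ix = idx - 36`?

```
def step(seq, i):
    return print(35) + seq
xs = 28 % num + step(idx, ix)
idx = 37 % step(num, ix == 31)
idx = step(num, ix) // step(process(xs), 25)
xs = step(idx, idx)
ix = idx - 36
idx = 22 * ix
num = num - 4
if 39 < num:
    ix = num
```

Transformed code:
xs = 28 % num + (print(35) + idx)
idx = 37 % (print(35) + num)
idx = (print(35) + num) // (print(35) + process(xs))
xs = print(35) + idx
ix = idx - 36
idx = 22 * ix
num = num - 4
if 39 < num:
    ix = num

5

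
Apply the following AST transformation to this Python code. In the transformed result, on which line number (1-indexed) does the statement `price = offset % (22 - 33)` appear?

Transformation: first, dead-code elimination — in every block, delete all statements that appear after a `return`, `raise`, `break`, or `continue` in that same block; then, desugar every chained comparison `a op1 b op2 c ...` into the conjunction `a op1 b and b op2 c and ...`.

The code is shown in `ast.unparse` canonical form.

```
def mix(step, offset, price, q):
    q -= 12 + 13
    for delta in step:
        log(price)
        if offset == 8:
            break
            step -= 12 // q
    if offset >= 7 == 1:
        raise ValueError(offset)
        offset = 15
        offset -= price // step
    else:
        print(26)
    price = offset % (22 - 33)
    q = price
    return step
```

11

Transformed code:
def mix(step, offset, price, q):
    q -= 12 + 13
    for delta in step:
        log(price)
        if offset == 8:
            break
    if offset >= 7 and 7 == 1:
        raise ValueError(offset)
    else:
        print(26)
    price = offset % (22 - 33)
    q = price
    return step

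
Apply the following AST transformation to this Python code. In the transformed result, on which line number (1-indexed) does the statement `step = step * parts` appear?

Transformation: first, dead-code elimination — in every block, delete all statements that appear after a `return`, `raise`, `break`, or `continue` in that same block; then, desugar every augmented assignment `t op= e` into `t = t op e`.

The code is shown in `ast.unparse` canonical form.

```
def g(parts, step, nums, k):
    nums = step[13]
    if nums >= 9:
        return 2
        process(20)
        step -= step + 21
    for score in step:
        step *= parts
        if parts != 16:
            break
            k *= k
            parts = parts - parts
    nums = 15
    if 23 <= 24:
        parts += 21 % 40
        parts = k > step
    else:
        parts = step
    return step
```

6

Transformed code:
def g(parts, step, nums, k):
    nums = step[13]
    if nums >= 9:
        return 2
    for score in step:
        step = step * parts
        if parts != 16:
            break
    nums = 15
    if 23 <= 24:
        parts = parts + 21 % 40
        parts = k > step
    else:
        parts = step
    return step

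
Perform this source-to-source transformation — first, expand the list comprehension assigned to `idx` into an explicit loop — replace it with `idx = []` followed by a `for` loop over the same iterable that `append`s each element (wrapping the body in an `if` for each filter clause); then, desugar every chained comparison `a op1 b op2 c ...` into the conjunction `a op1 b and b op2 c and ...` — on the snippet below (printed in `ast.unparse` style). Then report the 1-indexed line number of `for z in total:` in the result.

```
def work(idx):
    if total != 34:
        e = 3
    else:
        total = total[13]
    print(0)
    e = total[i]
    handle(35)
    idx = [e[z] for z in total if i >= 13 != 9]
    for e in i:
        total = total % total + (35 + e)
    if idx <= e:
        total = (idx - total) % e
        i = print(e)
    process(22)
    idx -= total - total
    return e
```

Transformed code:
def work(idx):
    if total != 34:
        e = 3
    else:
        total = total[13]
    print(0)
    e = total[i]
    handle(35)
    idx = []
    for z in total:
        if i >= 13 and 13 != 9:
            idx.append(e[z])
    for e in i:
        total = total % total + (35 + e)
    if idx <= e:
        total = (idx - total) % e
        i = print(e)
    process(22)
    idx -= total - total
    return e

10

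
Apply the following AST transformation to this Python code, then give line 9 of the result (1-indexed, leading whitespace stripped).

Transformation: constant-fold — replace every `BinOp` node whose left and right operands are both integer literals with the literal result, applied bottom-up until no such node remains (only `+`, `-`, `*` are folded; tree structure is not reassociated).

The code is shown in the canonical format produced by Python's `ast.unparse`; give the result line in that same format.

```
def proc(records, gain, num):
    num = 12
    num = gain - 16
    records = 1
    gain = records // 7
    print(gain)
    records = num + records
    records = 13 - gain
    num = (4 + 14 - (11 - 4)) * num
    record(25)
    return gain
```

Transformed code:
def proc(records, gain, num):
    num = 12
    num = gain - 16
    records = 1
    gain = records // 7
    print(gain)
    records = num + records
    records = 13 - gain
    num = 11 * num
    record(25)
    return gain

num = 11 * num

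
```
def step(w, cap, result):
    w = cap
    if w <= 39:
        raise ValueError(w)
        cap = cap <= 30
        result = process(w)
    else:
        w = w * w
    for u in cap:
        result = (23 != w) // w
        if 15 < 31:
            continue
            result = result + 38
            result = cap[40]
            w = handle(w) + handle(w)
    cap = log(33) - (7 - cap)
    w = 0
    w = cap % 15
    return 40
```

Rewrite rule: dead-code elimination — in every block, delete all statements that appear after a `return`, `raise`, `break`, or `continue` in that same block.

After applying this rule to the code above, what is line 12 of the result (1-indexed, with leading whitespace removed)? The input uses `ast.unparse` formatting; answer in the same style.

w = 0

Transformed code:
def step(w, cap, result):
    w = cap
    if w <= 39:
        raise ValueError(w)
    else:
        w = w * w
    for u in cap:
        result = (23 != w) // w
        if 15 < 31:
            continue
    cap = log(33) - (7 - cap)
    w = 0
    w = cap % 15
    return 40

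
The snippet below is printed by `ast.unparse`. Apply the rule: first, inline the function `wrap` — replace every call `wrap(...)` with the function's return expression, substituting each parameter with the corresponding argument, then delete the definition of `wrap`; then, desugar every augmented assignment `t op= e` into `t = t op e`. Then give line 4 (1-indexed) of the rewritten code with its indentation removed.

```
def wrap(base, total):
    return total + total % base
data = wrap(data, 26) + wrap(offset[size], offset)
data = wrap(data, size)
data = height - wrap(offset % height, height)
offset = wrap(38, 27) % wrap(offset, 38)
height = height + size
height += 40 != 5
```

offset = (27 + 27 % 38) % (38 + 38 % offset)

Transformed code:
data = 26 + 26 % data + (offset + offset % offset[size])
data = size + size % data
data = height - (height + height % (offset % height))
offset = (27 + 27 % 38) % (38 + 38 % offset)
height = height + size
height = height + (40 != 5)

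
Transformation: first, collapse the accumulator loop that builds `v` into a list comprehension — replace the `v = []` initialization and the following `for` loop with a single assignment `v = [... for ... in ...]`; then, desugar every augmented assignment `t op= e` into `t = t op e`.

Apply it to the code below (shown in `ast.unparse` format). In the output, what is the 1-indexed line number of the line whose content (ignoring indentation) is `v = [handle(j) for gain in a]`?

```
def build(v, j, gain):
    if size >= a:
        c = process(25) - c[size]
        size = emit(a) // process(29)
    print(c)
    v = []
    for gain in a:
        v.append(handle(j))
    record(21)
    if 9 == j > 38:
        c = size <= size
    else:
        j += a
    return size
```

Transformed code:
def build(v, j, gain):
    if size >= a:
        c = process(25) - c[size]
        size = emit(a) // process(29)
    print(c)
    v = [handle(j) for gain in a]
    record(21)
    if 9 == j > 38:
        c = size <= size
    else:
        j = j + a
    return size

6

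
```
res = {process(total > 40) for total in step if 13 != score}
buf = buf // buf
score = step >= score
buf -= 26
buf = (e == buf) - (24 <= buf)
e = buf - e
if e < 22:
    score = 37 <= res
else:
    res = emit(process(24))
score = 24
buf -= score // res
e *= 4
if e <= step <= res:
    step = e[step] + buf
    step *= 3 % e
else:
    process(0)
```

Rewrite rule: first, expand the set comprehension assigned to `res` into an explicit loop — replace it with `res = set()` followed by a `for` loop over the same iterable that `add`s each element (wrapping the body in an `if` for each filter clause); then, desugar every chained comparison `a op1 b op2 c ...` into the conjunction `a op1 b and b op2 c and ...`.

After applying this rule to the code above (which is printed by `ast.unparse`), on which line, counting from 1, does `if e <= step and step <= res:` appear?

17

Transformed code:
res = set()
for total in step:
    if 13 != score:
        res.add(process(total > 40))
buf = buf // buf
score = step >= score
buf -= 26
buf = (e == buf) - (24 <= buf)
e = buf - e
if e < 22:
    score = 37 <= res
else:
    res = emit(process(24))
score = 24
buf -= score // res
e *= 4
if e <= step and step <= res:
    step = e[step] + buf
    step *= 3 % e
else:
    process(0)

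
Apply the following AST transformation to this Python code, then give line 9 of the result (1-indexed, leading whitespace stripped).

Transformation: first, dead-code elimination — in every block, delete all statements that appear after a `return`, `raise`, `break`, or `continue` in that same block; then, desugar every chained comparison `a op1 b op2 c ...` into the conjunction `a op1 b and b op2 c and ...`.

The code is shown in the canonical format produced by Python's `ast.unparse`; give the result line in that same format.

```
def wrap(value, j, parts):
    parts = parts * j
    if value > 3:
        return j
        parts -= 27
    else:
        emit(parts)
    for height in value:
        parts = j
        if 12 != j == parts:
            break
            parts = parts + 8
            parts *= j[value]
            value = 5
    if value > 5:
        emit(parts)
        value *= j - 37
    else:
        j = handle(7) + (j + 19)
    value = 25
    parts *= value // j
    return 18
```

Transformed code:
def wrap(value, j, parts):
    parts = parts * j
    if value > 3:
        return j
    else:
        emit(parts)
    for height in value:
        parts = j
        if 12 != j and j == parts:
            break
    if value > 5:
        emit(parts)
        value *= j - 37
    else:
        j = handle(7) + (j + 19)
    value = 25
    parts *= value // j
    return 18

if 12 != j and j == parts:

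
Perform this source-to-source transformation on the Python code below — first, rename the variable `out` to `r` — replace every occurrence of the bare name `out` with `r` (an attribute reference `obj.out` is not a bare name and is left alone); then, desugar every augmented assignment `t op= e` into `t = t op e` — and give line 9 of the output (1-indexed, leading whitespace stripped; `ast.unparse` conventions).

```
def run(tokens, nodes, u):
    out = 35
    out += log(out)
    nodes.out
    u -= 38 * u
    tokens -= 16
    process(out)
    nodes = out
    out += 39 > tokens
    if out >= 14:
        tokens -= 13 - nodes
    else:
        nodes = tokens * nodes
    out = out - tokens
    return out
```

r = r + (39 > tokens)

Transformed code:
def run(tokens, nodes, u):
    r = 35
    r = r + log(r)
    nodes.out
    u = u - 38 * u
    tokens = tokens - 16
    process(r)
    nodes = r
    r = r + (39 > tokens)
    if r >= 14:
        tokens = tokens - (13 - nodes)
    else:
        nodes = tokens * nodes
    r = r - tokens
    return r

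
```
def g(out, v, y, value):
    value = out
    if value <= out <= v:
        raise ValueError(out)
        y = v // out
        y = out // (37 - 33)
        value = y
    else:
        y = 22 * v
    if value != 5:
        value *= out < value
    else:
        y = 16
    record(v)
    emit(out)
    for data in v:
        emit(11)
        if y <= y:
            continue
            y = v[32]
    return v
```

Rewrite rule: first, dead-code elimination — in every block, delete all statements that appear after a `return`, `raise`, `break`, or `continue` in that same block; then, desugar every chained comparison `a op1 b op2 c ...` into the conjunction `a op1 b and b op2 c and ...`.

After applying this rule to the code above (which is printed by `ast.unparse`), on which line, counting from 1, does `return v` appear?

17

Transformed code:
def g(out, v, y, value):
    value = out
    if value <= out and out <= v:
        raise ValueError(out)
    else:
        y = 22 * v
    if value != 5:
        value *= out < value
    else:
        y = 16
    record(v)
    emit(out)
    for data in v:
        emit(11)
        if y <= y:
            continue
    return v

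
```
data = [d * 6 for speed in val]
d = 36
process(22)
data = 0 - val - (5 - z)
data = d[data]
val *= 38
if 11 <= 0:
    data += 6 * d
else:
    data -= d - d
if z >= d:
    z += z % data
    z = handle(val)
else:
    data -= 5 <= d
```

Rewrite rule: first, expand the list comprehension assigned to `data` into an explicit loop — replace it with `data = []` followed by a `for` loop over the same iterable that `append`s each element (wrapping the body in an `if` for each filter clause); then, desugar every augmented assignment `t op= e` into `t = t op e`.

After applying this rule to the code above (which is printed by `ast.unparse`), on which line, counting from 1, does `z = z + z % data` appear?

14

Transformed code:
data = []
for speed in val:
    data.append(d * 6)
d = 36
process(22)
data = 0 - val - (5 - z)
data = d[data]
val = val * 38
if 11 <= 0:
    data = data + 6 * d
else:
    data = data - (d - d)
if z >= d:
    z = z + z % data
    z = handle(val)
else:
    data = data - (5 <= d)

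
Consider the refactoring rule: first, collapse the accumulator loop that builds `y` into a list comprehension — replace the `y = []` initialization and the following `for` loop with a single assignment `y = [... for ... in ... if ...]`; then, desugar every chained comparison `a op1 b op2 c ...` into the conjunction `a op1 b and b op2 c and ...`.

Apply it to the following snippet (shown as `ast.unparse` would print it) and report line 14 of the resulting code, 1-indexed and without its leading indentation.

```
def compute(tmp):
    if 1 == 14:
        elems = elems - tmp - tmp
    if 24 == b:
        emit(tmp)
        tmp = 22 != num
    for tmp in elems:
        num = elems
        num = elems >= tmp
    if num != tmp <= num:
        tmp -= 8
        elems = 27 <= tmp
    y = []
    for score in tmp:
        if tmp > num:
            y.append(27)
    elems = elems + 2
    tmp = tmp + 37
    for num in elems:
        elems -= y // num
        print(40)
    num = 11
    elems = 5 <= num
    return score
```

Transformed code:
def compute(tmp):
    if 1 == 14:
        elems = elems - tmp - tmp
    if 24 == b:
        emit(tmp)
        tmp = 22 != num
    for tmp in elems:
        num = elems
        num = elems >= tmp
    if num != tmp and tmp <= num:
        tmp -= 8
        elems = 27 <= tmp
    y = [27 for score in tmp if tmp > num]
    elems = elems + 2
    tmp = tmp + 37
    for num in elems:
        elems -= y // num
        print(40)
    num = 11
    elems = 5 <= num
    return score

elems = elems + 2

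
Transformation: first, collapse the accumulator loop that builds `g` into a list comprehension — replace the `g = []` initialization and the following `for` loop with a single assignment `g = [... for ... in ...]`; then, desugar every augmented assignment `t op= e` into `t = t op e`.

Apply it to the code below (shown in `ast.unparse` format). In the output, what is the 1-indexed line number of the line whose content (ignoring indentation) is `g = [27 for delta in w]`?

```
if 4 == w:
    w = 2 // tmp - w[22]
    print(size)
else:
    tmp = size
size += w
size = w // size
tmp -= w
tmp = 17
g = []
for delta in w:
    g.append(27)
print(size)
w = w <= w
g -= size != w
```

Transformed code:
if 4 == w:
    w = 2 // tmp - w[22]
    print(size)
else:
    tmp = size
size = size + w
size = w // size
tmp = tmp - w
tmp = 17
g = [27 for delta in w]
print(size)
w = w <= w
g = g - (size != w)

10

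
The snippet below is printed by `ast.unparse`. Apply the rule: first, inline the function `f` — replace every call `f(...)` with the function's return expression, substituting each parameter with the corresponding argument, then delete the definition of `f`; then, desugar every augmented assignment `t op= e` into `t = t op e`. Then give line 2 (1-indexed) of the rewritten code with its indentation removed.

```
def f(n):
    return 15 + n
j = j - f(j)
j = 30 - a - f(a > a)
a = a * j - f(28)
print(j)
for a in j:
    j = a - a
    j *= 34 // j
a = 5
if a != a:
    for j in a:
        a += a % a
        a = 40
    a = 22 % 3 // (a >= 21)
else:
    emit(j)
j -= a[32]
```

Transformed code:
j = j - (15 + j)
j = 30 - a - (15 + (a > a))
a = a * j - (15 + 28)
print(j)
for a in j:
    j = a - a
    j = j * (34 // j)
a = 5
if a != a:
    for j in a:
        a = a + a % a
        a = 40
    a = 22 % 3 // (a >= 21)
else:
    emit(j)
j = j - a[32]

j = 30 - a - (15 + (a > a))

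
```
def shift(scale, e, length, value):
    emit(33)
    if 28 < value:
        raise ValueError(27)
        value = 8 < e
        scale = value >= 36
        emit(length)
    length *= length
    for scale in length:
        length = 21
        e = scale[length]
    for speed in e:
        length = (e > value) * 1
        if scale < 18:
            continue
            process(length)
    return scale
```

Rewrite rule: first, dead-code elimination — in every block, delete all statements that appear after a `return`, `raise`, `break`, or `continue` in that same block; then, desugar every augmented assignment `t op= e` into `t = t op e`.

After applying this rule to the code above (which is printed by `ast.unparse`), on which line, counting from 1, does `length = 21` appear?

7

Transformed code:
def shift(scale, e, length, value):
    emit(33)
    if 28 < value:
        raise ValueError(27)
    length = length * length
    for scale in length:
        length = 21
        e = scale[length]
    for speed in e:
        length = (e > value) * 1
        if scale < 18:
            continue
    return scale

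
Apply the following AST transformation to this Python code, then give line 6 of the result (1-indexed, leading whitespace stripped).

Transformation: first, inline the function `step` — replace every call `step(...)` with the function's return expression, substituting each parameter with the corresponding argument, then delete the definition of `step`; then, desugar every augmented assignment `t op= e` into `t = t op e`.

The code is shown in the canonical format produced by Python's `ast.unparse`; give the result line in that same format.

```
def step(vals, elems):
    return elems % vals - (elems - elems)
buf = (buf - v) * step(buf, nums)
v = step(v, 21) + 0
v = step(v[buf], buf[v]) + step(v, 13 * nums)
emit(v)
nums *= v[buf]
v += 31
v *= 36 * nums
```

Transformed code:
buf = (buf - v) * (nums % buf - (nums - nums))
v = 21 % v - (21 - 21) + 0
v = buf[v] % v[buf] - (buf[v] - buf[v]) + (13 * nums % v - (13 * nums - 13 * nums))
emit(v)
nums = nums * v[buf]
v = v + 31
v = v * (36 * nums)

v = v + 31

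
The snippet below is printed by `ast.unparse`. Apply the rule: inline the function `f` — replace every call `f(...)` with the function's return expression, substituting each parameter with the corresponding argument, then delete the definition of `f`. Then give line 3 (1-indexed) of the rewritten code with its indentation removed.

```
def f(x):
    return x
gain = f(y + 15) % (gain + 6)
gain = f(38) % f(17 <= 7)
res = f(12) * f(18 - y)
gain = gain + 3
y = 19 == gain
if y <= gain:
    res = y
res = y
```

res = 12 * (18 - y)

Transformed code:
gain = (y + 15) % (gain + 6)
gain = 38 % (17 <= 7)
res = 12 * (18 - y)
gain = gain + 3
y = 19 == gain
if y <= gain:
    res = y
res = y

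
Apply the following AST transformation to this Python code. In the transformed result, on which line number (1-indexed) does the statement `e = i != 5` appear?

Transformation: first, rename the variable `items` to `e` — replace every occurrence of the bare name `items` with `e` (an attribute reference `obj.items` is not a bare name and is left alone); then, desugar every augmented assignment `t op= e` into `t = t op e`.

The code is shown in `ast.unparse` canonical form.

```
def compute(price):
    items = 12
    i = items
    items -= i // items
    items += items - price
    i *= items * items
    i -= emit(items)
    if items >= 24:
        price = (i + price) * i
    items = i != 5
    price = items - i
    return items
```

10

Transformed code:
def compute(price):
    e = 12
    i = e
    e = e - i // e
    e = e + (e - price)
    i = i * (e * e)
    i = i - emit(e)
    if e >= 24:
        price = (i + price) * i
    e = i != 5
    price = e - i
    return e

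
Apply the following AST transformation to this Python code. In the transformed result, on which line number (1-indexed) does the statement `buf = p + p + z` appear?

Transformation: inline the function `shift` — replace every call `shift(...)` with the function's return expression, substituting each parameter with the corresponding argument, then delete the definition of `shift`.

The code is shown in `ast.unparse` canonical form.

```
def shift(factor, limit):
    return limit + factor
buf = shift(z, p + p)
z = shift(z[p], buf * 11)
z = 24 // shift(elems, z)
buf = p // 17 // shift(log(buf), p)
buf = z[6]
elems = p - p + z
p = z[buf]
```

1

Transformed code:
buf = p + p + z
z = buf * 11 + z[p]
z = 24 // (z + elems)
buf = p // 17 // (p + log(buf))
buf = z[6]
elems = p - p + z
p = z[buf]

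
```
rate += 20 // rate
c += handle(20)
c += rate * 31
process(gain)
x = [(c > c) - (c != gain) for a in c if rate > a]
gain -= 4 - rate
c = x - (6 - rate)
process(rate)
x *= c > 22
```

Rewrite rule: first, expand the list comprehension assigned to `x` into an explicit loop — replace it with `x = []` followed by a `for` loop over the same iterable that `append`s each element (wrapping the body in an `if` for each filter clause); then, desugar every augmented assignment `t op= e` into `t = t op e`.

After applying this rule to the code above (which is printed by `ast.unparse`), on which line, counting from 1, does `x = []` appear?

Transformed code:
rate = rate + 20 // rate
c = c + handle(20)
c = c + rate * 31
process(gain)
x = []
for a in c:
    if rate > a:
        x.append((c > c) - (c != gain))
gain = gain - (4 - rate)
c = x - (6 - rate)
process(rate)
x = x * (c > 22)

5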